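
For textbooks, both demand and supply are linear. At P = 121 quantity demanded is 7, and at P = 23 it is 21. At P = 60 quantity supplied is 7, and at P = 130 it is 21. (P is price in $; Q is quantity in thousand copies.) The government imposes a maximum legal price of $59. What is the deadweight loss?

$167.48 thousand

Demand slope = (23 − 121)/(21 − 7) = −7, so P = 170 − 7Q.
Supply slope = (130 − 60)/(21 − 7) = 5, so P = 25 + 5Q.
Competitive equilibrium: 170 − 7Q = 25 + 5Q → Q* = 12.0833, P* = 85.4167.
At the ceiling P = 59, quantity supplied = (59 − 25)/5 = 6.8.
Willingness to pay at Q' = 6.8: 170 − 7·6.8 = 122.4.
ΔQ = 12.0833 − 6.8 = 5.2833; wedge = 122.4 − 59 = 63.4.
Welfare loss = ½ × 5.2833 × 63.4 = $167.48 thousand.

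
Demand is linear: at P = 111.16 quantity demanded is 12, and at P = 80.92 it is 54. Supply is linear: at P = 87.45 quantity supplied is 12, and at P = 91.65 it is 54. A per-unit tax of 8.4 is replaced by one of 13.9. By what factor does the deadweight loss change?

2.738

Demand slope = (80.92 − 111.16)/(54 − 12) = −0.72, so P = 119.8 − 0.72Q.
Supply slope = (91.65 − 87.45)/(54 − 12) = 0.1, so P = 86.25 + 0.1Q.
Competitive equilibrium: 119.8 − 0.72Q = 86.25 + 0.1Q → Q* = 40.9146, P* = 90.3415.
For a per-unit tax t: ΔQ = t/0.82, so DWL = ½·t·(t/0.82) = t²/1.64.
At t = 8.4: DWL = 43.024. At t = 13.9: DWL = 117.811.
Ratio = (13.9/8.4)² = 2.738.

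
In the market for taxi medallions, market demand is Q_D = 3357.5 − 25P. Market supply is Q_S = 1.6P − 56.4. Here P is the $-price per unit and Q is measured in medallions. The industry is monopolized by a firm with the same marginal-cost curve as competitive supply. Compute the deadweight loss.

$23.75

In inverse form: demand P = 134.3 − 0.04Q, supply P = 35.25 + 0.625Q.
Competitive equilibrium: 134.3 − 0.04Q = 35.25 + 0.625Q → Q* = 148.9474, P* = 128.3421.
Marginal revenue: MR = 134.3 − 0.08Q. Set MR = MC: 134.3 − 0.08Q = 35.25 + 0.625Q → Q_m = 140.4965.
Price P_m = 134.3 − 0.04·140.4965 = 128.6801; MC(Q_m) = 35.25 + 0.625·140.4965 = 123.0603.
Competitive Q* = 148.9474, so ΔQ = 8.4509; wedge = 128.6801 − 123.0603 = 5.6198.
DWL = ½ × 8.4509 × 5.6198 = $23.75.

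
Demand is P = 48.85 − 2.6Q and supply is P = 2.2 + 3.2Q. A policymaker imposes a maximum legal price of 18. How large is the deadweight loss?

27.97

Competitive equilibrium: 48.85 − 2.6Q = 2.2 + 3.2Q → Q* = 8.0431, P* = 27.9379.
At the ceiling P = 18, quantity supplied = (18 − 2.2)/3.2 = 4.9375.
Willingness to pay at Q' = 4.9375: 48.85 − 2.6·4.9375 = 36.0125.
ΔQ = 8.0431 − 4.9375 = 3.1056; wedge = 36.0125 − 18 = 18.0125.
The triangle = ½ × 3.1056 × 18.0125 = 27.97.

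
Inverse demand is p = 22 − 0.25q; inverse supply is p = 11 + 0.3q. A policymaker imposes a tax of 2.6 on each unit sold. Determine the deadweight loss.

6.15

Competitive equilibrium: 22 − 0.25q = 11 + 0.3q → q* = 20, p* = 17.
With the tax, the buyer price exceeds the seller price by 2.6: (22 − 0.25q) − (11 + 0.3q) = 2.6 → q' = 15.2727.
Δq = 20 − 15.2727 = 4.7273; the wedge equals the tax, 2.6.
Welfare loss = ½ × 4.7273 × 2.6 = 6.15.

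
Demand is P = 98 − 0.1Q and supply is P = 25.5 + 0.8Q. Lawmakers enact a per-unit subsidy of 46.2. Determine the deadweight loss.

1185.80

Competitive equilibrium: 98 − 0.1Q = 25.5 + 0.8Q → Q* = 80.5556, P* = 89.9444.
The subsidy lowers effective supply by 46.2: P = 0.8Q − 20.7.
New quantity: 98 − 0.1Q = 0.8Q − 20.7 → Q' = 131.8889.
Overproduction ΔQ = 131.8889 − 80.5556 = 51.3333; wedge = subsidy = 46.2.
Welfare loss = ½ × 51.3333 × 46.2 = 1185.80.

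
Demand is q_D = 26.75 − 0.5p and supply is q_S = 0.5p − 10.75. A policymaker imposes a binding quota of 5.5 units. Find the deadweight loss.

12.50

In inverse form: demand p = 53.5 − 2q, supply p = 21.5 + 2q.
Competitive equilibrium: 53.5 − 2q = 21.5 + 2q → q* = 8, p* = 37.5.
At q = 5.5: demand price = 53.5 − 2·5.5 = 42.5; supply price = 21.5 + 2·5.5 = 32.5.
Δq = 8 − 5.5 = 2.5; wedge = 42.5 − 32.5 = 10.
The triangle = ½ × 2.5 × 10 = 12.50.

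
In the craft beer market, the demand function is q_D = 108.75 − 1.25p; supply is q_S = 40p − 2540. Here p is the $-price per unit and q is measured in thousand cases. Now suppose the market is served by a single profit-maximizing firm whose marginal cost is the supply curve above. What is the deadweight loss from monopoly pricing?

$81.12 thousand

In inverse form: demand p = 87 − 0.8q, supply p = 63.5 + 0.025q.
Competitive equilibrium: 87 − 0.8q = 63.5 + 0.025q → q* = 28.4848, p* = 64.2121.
Marginal revenue: MR = 87 − 1.6q. Set MR = MC: 87 − 1.6q = 63.5 + 0.025q → q_m = 14.4615.
Price p_m = 87 − 0.8·14.4615 = 75.4308; MC(q_m) = 63.5 + 0.025·14.4615 = 63.8615.
Competitive q* = 28.4848, so Δq = 14.0233; wedge = 75.4308 − 63.8615 = 11.5693.
Deadweight loss = ½ × 14.0233 × 11.5693 = $81.12 thousand.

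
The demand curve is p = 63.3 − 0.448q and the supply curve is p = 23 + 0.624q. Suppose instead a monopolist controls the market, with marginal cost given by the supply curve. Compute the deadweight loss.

Competitive equilibrium: 63.3 − 0.448q = 23 + 0.624q → q* = 37.5933, p* = 46.4582.
Marginal revenue: MR = 63.3 − 0.896q. Set MR = MC: 63.3 − 0.896q = 23 + 0.624q → q_m = 26.5132.
Price p_m = 63.3 − 0.448·26.5132 = 51.4221; MC(q_m) = 23 + 0.624·26.5132 = 39.5442.
Competitive q* = 37.5933, so Δq = 11.0801; wedge = 51.4221 − 39.5442 = 11.8779.
Deadweight loss = ½ × 11.0801 × 11.8779 = 65.80.

65.80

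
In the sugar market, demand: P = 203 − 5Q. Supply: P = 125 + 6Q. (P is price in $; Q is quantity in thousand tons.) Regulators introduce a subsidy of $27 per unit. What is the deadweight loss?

$33.14 thousand

Competitive equilibrium: 203 − 5Q = 125 + 6Q → Q* = 7.0909, P* = 167.5455.
The subsidy lowers effective supply by 27: P = 98 + 6Q.
New quantity: 203 − 5Q = 98 + 6Q → Q' = 9.5455.
Overproduction ΔQ = 9.5455 − 7.0909 = 2.4546; wedge = subsidy = 27.
The triangle = ½ × 2.4546 × 27 = $33.14 thousand.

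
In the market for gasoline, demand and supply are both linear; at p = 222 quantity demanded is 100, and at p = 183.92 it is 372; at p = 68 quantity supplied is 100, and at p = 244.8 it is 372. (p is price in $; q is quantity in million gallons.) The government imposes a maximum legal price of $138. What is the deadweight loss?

$3006.58 million

Demand slope = (183.92 − 222)/(372 − 100) = −0.14, so p = 236 − 0.14q.
Supply slope = (244.8 − 68)/(372 − 100) = 0.65, so p = 3 + 0.65q.
Competitive equilibrium: 236 − 0.14q = 3 + 0.65q → q* = 294.9367, p* = 194.7089.
At the ceiling p = 138, quantity supplied = (138 − 3)/0.65 = 207.6923.
Willingness to pay at q' = 207.6923: 236 − 0.14·207.6923 = 206.9231.
Δq = 294.9367 − 207.6923 = 87.2444; wedge = 206.9231 − 138 = 68.9231.
Welfare loss = ½ × 87.2444 × 68.9231 = $3006.58 million.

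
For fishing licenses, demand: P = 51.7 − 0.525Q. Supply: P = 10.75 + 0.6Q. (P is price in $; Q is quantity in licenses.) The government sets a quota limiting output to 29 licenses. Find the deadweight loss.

$30.80

Competitive equilibrium: 51.7 − 0.525Q = 10.75 + 0.6Q → Q* = 36.4, P* = 32.59.
At Q = 29: demand price = 51.7 − 0.525·29 = 36.475; supply price = 10.75 + 0.6·29 = 28.15.
ΔQ = 36.4 − 29 = 7.4; wedge = 36.475 − 28.15 = 8.325.
Deadweight loss = ½ × 7.4 × 8.325 = $30.80.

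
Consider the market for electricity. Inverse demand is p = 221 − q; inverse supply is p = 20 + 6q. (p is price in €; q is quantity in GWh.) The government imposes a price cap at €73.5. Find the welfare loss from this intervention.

€1371.81

Competitive equilibrium: 221 − q = 20 + 6q → q* = 28.7143, p* = 192.2857.
At the ceiling p = 73.5, quantity supplied = (73.5 − 20)/6 = 8.9167.
Willingness to pay at q' = 8.9167: 221 − 1·8.9167 = 212.0833.
Δq = 28.7143 − 8.9167 = 19.7976; wedge = 212.0833 − 73.5 = 138.5833.
Deadweight loss = ½ × 19.7976 × 138.5833 = €1371.81.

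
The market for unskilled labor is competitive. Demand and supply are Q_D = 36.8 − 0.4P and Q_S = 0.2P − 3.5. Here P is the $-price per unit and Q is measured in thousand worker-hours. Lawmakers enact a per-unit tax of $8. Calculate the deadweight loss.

In inverse form: demand P = 92 − 2.5Q, supply P = 17.5 + 5Q.
Competitive equilibrium: 92 − 2.5Q = 17.5 + 5Q → Q* = 9.9333, P* = 67.1667.
With the tax, the buyer price exceeds the seller price by 8: (92 − 2.5Q) − (17.5 + 5Q) = 8 → Q' = 8.8667.
ΔQ = 9.9333 − 8.8667 = 1.0666; the wedge equals the tax, 8.
DWL = ½ × 1.0666 × 8 = $4.27 thousand.

$4.27 thousand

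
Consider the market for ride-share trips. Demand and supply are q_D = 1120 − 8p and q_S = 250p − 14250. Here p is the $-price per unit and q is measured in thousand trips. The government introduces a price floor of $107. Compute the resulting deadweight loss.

In inverse form: demand p = 140 − 0.125q, supply p = 57 + 0.004q.
Competitive equilibrium: 140 − 0.125q = 57 + 0.004q → q* = 643.4109, p* = 59.5736.
At the floor p = 107, quantity demanded = (140 − 107)/0.125 = 264.
Sellers' marginal cost at q' = 264: 57 + 0.004·264 = 58.056.
Δq = 643.4109 − 264 = 379.4109; wedge = 107 − 58.056 = 48.944.
Deadweight loss = ½ × 379.4109 × 48.944 = $9284.94 thousand.

$9284.94 thousand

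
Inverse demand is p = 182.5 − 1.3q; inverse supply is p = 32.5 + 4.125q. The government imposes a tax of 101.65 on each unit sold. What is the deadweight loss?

Competitive equilibrium: 182.5 − 1.3q = 32.5 + 4.125q → q* = 27.64977, p* = 146.5553.
With the tax, the buyer price exceeds the seller price by 101.65: (182.5 − 1.3q) − (32.5 + 4.125q) = 101.65 → q' = 8.91244.
Δq = 27.64977 − 8.91244 = 18.73733; the wedge equals the tax, 101.65.
Deadweight loss = ½ × 18.73733 × 101.65 = 952.32.

952.32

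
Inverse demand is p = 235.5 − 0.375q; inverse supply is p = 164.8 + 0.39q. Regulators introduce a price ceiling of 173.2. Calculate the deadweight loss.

1921.66

Competitive equilibrium: 235.5 − 0.375q = 164.8 + 0.39q → q* = 92.4183, p* = 200.8431.
At the ceiling p = 173.2, quantity supplied = (173.2 − 164.8)/0.39 = 21.5385.
Willingness to pay at q' = 21.5385: 235.5 − 0.375·21.5385 = 227.4231.
Δq = 92.4183 − 21.5385 = 70.8798; wedge = 227.4231 − 173.2 = 54.2231.
DWL = ½ × 70.8798 × 54.2231 = 1921.66.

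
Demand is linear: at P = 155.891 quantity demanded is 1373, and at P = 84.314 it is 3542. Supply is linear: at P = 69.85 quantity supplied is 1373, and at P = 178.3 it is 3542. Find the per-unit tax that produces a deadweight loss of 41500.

83

Demand slope = (84.314 − 155.891)/(3542 − 1373) = −0.033, so P = 201.2 − 0.033Q.
Supply slope = (178.3 − 69.85)/(3542 − 1373) = 0.05, so P = 1.2 + 0.05Q.
Competitive equilibrium: 201.2 − 0.033Q = 1.2 + 0.05Q → Q* = 2409.6386, P* = 121.6819.
A tax t gives ΔQ = t/0.083 and wedge t, so DWL = t²/0.166.
t²/0.166 = 41500 → t² = 6889 → t = 83.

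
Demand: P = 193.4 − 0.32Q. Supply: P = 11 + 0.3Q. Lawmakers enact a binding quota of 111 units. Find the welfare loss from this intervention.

10403.56

Competitive equilibrium: 193.4 − 0.32Q = 11 + 0.3Q → Q* = 294.1935, P* = 99.2581.
At Q = 111: demand price = 193.4 − 0.32·111 = 157.88; supply price = 11 + 0.3·111 = 44.3.
ΔQ = 294.1935 − 111 = 183.1935; wedge = 157.88 − 44.3 = 113.58.
Deadweight loss = ½ × 183.1935 × 113.58 = 10403.56.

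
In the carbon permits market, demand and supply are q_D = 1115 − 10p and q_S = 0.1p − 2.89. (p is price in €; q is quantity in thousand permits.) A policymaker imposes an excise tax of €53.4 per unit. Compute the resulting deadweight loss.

€141.17 thousand

In inverse form: demand p = 111.5 − 0.1q, supply p = 28.9 + 10q.
Competitive equilibrium: 111.5 − 0.1q = 28.9 + 10q → q* = 8.1782, p* = 110.6822.
With the tax, the buyer price exceeds the seller price by 53.4: (111.5 − 0.1q) − (28.9 + 10q) = 53.4 → q' = 2.8911.
Δq = 8.1782 − 2.8911 = 5.2871; the wedge equals the tax, 53.4.
Welfare loss = ½ × 5.2871 × 53.4 = €141.17 thousand.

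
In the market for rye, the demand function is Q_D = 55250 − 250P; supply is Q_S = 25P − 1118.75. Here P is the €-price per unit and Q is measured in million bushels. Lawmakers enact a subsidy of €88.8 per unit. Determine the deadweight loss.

In inverse form: demand P = 221 − 0.004Q, supply P = 44.75 + 0.04Q.
Competitive equilibrium: 221 − 0.004Q = 44.75 + 0.04Q → Q* = 4005.6818, P* = 204.9773.
The subsidy lowers effective supply by 88.8: P = 0.04Q − 44.05.
New quantity: 221 − 0.004Q = 0.04Q − 44.05 → Q' = 6023.8636.
Overproduction ΔQ = 6023.8636 − 4005.6818 = 2018.1818; wedge = subsidy = 88.8.
Deadweight loss = ½ × 2018.1818 × 88.8 = €89607.27 million.

€89607.27 million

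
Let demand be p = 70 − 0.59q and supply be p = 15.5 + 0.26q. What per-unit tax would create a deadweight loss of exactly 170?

17

Competitive equilibrium: 70 − 0.59q = 15.5 + 0.26q → q* = 64.1176, p* = 32.1706.
A tax t gives Δq = t/0.85 and wedge t, so DWL = t²/1.7.
t²/1.7 = 170 → t² = 289 → t = 17.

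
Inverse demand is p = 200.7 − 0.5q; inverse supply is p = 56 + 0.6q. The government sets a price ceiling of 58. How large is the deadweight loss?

9041.09

Competitive equilibrium: 200.7 − 0.5q = 56 + 0.6q → q* = 131.54545, p* = 134.92727.
At the ceiling p = 58, quantity supplied = (58 − 56)/0.6 = 3.33333.
Willingness to pay at q' = 3.33333: 200.7 − 0.5·3.33333 = 199.03334.
Δq = 131.54545 − 3.33333 = 128.21212; wedge = 199.03334 − 58 = 141.03334.
Deadweight loss = ½ × 128.21212 × 141.03334 = 9041.09.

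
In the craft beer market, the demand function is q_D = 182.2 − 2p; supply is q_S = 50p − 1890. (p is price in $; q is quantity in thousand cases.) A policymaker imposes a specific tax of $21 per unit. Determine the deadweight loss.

$424.04 thousand

In inverse form: demand p = 91.1 − 0.5q, supply p = 37.8 + 0.02q.
Competitive equilibrium: 91.1 − 0.5q = 37.8 + 0.02q → q* = 102.5, p* = 39.85.
With the tax, the buyer price exceeds the seller price by 21: (91.1 − 0.5q) − (37.8 + 0.02q) = 21 → q' = 62.1154.
Δq = 102.5 − 62.1154 = 40.3846; the wedge equals the tax, 21.
Deadweight loss = ½ × 40.3846 × 21 = $424.04 thousand.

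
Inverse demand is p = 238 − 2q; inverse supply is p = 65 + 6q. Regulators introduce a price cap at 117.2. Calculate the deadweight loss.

Competitive equilibrium: 238 − 2q = 65 + 6q → q* = 21.625, p* = 194.75.
At the ceiling p = 117.2, quantity supplied = (117.2 − 65)/6 = 8.7.
Willingness to pay at q' = 8.7: 238 − 2·8.7 = 220.6.
Δq = 21.625 − 8.7 = 12.925; wedge = 220.6 − 117.2 = 103.4.
DWL = ½ × 12.925 × 103.4 = 668.22.

668.22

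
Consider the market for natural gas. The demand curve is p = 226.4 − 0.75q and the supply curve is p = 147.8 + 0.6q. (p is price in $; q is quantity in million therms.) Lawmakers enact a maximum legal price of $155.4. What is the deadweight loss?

$1400.83 million

Competitive equilibrium: 226.4 − 0.75q = 147.8 + 0.6q → q* = 58.2222, p* = 182.7333.
At the ceiling p = 155.4, quantity supplied = (155.4 − 147.8)/0.6 = 12.6667.
Willingness to pay at q' = 12.6667: 226.4 − 0.75·12.6667 = 216.9.
Δq = 58.2222 − 12.6667 = 45.5555; wedge = 216.9 − 155.4 = 61.5.
Welfare loss = ½ × 45.5555 × 61.5 = $1400.83 million.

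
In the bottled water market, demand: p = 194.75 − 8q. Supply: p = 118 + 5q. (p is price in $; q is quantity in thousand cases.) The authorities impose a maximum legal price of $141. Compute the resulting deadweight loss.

Competitive equilibrium: 194.75 − 8q = 118 + 5q → q* = 5.9038, p* = 147.5192.
At the ceiling p = 141, quantity supplied = (141 − 118)/5 = 4.6.
Willingness to pay at q' = 4.6: 194.75 − 8·4.6 = 157.95.
Δq = 5.9038 − 4.6 = 1.3038; wedge = 157.95 − 141 = 16.95.
Welfare loss = ½ × 1.3038 × 16.95 = $11.05 thousand.

$11.05 thousand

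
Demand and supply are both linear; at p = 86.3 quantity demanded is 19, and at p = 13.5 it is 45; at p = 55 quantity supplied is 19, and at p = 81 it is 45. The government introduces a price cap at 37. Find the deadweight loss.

1307.91

Demand slope = (13.5 − 86.3)/(45 − 19) = −2.8, so p = 139.5 − 2.8q.
Supply slope = (81 − 55)/(45 − 19) = 1, so p = 36 + q.
Competitive equilibrium: 139.5 − 2.8q = 36 + q → q* = 27.23684, p* = 63.23684.
At the ceiling p = 37, quantity supplied = (37 − 36)/1 = 1.
Willingness to pay at q' = 1: 139.5 − 2.8·1 = 136.7.
Δq = 27.23684 − 1 = 26.23684; wedge = 136.7 − 37 = 99.7.
Deadweight loss = ½ × 26.23684 × 99.7 = 1307.91.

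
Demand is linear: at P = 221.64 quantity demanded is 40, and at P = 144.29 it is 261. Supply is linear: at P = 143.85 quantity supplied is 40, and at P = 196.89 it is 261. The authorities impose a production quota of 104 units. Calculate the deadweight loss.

1357.97

Demand slope = (144.29 − 221.64)/(261 − 40) = −0.35, so P = 235.64 − 0.35Q.
Supply slope = (196.89 − 143.85)/(261 − 40) = 0.24, so P = 134.25 + 0.24Q.
Competitive equilibrium: 235.64 − 0.35Q = 134.25 + 0.24Q → Q* = 171.8475, P* = 175.4934.
At Q = 104: demand price = 235.64 − 0.35·104 = 199.24; supply price = 134.25 + 0.24·104 = 159.21.
ΔQ = 171.8475 − 104 = 67.8475; wedge = 199.24 − 159.21 = 40.03.
DWL = ½ × 67.8475 × 40.03 = 1357.97.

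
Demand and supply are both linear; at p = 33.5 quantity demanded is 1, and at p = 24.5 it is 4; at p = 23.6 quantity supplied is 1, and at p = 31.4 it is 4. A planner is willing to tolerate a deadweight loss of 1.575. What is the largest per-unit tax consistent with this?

4.2

Demand slope = (24.5 − 33.5)/(4 − 1) = −3, so p = 36.5 − 3q.
Supply slope = (31.4 − 23.6)/(4 − 1) = 2.6, so p = 21 + 2.6q.
Competitive equilibrium: 36.5 − 3q = 21 + 2.6q → q* = 2.7679, p* = 28.1964.
A tax t gives Δq = t/5.6 and wedge t, so DWL = t²/11.2.
t²/11.2 = 1.575 → t² = 17.64 → t = 4.2.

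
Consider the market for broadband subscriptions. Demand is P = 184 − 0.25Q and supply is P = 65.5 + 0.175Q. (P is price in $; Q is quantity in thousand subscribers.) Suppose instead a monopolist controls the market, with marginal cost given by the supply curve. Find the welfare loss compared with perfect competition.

$2266.16 thousand

Competitive equilibrium: 184 − 0.25Q = 65.5 + 0.175Q → Q* = 278.8235, P* = 114.2941.
Marginal revenue: MR = 184 − 0.5Q. Set MR = MC: 184 − 0.5Q = 65.5 + 0.175Q → Q_m = 175.5556.
Price P_m = 184 − 0.25·175.5556 = 140.1111; MC(Q_m) = 65.5 + 0.175·175.5556 = 96.2222.
Competitive Q* = 278.8235, so ΔQ = 103.2679; wedge = 140.1111 − 96.2222 = 43.8889.
Deadweight loss = ½ × 103.2679 × 43.8889 = $2266.16 thousand.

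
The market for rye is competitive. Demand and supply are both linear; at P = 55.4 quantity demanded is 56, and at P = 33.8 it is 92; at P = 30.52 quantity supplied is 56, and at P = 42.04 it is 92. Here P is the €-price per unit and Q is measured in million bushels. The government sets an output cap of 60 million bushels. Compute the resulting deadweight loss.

€244.26 million

Demand slope = (33.8 − 55.4)/(92 − 56) = −0.6, so P = 89 − 0.6Q.
Supply slope = (42.04 − 30.52)/(92 − 56) = 0.32, so P = 12.6 + 0.32Q.
Competitive equilibrium: 89 − 0.6Q = 12.6 + 0.32Q → Q* = 83.0435, P* = 39.1739.
At Q = 60: demand price = 89 − 0.6·60 = 53; supply price = 12.6 + 0.32·60 = 31.8.
ΔQ = 83.0435 − 60 = 23.0435; wedge = 53 − 31.8 = 21.2.
The triangle = ½ × 23.0435 × 21.2 = €244.26 million.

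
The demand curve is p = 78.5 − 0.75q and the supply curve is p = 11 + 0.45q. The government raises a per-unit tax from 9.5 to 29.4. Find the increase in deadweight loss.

322.55

Competitive equilibrium: 78.5 − 0.75q = 11 + 0.45q → q* = 56.25, p* = 36.3125.
For a per-unit tax t: Δq = t/1.2, so DWL = ½·t·(t/1.2) = t²/2.4.
At t = 9.5: DWL = 37.604. At t = 29.4: DWL = 360.15.
Increase = 360.15 − 37.604 = 322.55.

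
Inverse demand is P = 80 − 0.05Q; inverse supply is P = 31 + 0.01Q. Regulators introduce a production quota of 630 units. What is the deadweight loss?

Competitive equilibrium: 80 − 0.05Q = 31 + 0.01Q → Q* = 816.6667, P* = 39.1667.
At Q = 630: demand price = 80 − 0.05·630 = 48.5; supply price = 31 + 0.01·630 = 37.3.
ΔQ = 816.6667 − 630 = 186.6667; wedge = 48.5 − 37.3 = 11.2.
DWL = ½ × 186.6667 × 11.2 = 1045.33.

1045.33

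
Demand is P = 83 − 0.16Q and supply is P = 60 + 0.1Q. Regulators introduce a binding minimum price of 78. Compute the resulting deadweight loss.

Competitive equilibrium: 83 − 0.16Q = 60 + 0.1Q → Q* = 88.4615, P* = 68.8462.
At the floor P = 78, quantity demanded = (83 − 78)/0.16 = 31.25.
Sellers' marginal cost at Q' = 31.25: 60 + 0.1·31.25 = 63.125.
ΔQ = 88.4615 − 31.25 = 57.2115; wedge = 78 − 63.125 = 14.875.
Deadweight loss = ½ × 57.2115 × 14.875 = 425.51.

425.51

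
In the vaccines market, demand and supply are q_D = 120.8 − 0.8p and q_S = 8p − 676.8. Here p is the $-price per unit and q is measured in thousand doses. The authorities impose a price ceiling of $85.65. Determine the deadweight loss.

In inverse form: demand p = 151 − 1.25q, supply p = 84.6 + 0.125q.
Competitive equilibrium: 151 − 1.25q = 84.6 + 0.125q → q* = 48.2909, p* = 90.6364.
At the ceiling p = 85.65, quantity supplied = (85.65 − 84.6)/0.125 = 8.4.
Willingness to pay at q' = 8.4: 151 − 1.25·8.4 = 140.5.
Δq = 48.2909 − 8.4 = 39.8909; wedge = 140.5 − 85.65 = 54.85.
Welfare loss = ½ × 39.8909 × 54.85 = $1094.01 thousand.

$1094.01 thousand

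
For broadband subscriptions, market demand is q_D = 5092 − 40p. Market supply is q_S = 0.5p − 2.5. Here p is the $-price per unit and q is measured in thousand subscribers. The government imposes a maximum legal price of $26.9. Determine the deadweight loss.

$2475.37 thousand

In inverse form: demand p = 127.3 − 0.025q, supply p = 5 + 2q.
Competitive equilibrium: 127.3 − 0.025q = 5 + 2q → q* = 60.39506, p* = 125.79012.
At the ceiling p = 26.9, quantity supplied = (26.9 − 5)/2 = 10.95.
Willingness to pay at q' = 10.95: 127.3 − 0.025·10.95 = 127.02625.
Δq = 60.39506 − 10.95 = 49.44506; wedge = 127.02625 − 26.9 = 100.12625.
Deadweight loss = ½ × 49.44506 × 100.12625 = $2475.37 thousand.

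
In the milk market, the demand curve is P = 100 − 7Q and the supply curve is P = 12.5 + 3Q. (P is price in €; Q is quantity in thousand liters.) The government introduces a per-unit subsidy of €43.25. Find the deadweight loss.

€93.53 thousand

Competitive equilibrium: 100 − 7Q = 12.5 + 3Q → Q* = 8.75, P* = 38.75.
The subsidy lowers effective supply by 43.25: P = 3Q − 30.75.
New quantity: 100 − 7Q = 3Q − 30.75 → Q' = 13.075.
Overproduction ΔQ = 13.075 − 8.75 = 4.325; wedge = subsidy = 43.25.
DWL = ½ × 4.325 × 43.25 = €93.53 thousand.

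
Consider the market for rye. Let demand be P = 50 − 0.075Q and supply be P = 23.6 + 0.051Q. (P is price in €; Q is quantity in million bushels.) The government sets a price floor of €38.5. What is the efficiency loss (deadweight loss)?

Competitive equilibrium: 50 − 0.075Q = 23.6 + 0.051Q → Q* = 209.5238, P* = 34.2857.
At the floor P = 38.5, quantity demanded = (50 − 38.5)/0.075 = 153.3333.
Sellers' marginal cost at Q' = 153.3333: 23.6 + 0.051·153.3333 = 31.42.
ΔQ = 209.5238 − 153.3333 = 56.1905; wedge = 38.5 − 31.42 = 7.08.
Deadweight loss = ½ × 56.1905 × 7.08 = €198.91 million.

€198.91 million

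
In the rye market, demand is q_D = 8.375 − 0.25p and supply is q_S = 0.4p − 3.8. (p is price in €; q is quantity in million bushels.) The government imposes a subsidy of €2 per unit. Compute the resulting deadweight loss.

In inverse form: demand p = 33.5 − 4q, supply p = 9.5 + 2.5q.
Competitive equilibrium: 33.5 − 4q = 9.5 + 2.5q → q* = 3.6923, p* = 18.7308.
The subsidy lowers effective supply by 2: p = 7.5 + 2.5q.
New quantity: 33.5 − 4q = 7.5 + 2.5q → q' = 4.
Overproduction Δq = 4 − 3.6923 = 0.3077; wedge = subsidy = 2.
The triangle = ½ × 0.3077 × 2 = €0.31 million.

€0.31 million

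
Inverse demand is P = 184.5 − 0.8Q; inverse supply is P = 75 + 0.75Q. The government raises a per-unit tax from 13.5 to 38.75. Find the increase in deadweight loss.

Competitive equilibrium: 184.5 − 0.8Q = 75 + 0.75Q → Q* = 70.6452, P* = 127.9839.
For a per-unit tax t: ΔQ = t/1.55, so DWL = ½·t·(t/1.55) = t²/3.1.
At t = 13.5: DWL = 58.7903. At t = 38.75: DWL = 484.375.
Increase = 484.375 − 58.7903 = 425.58.

425.58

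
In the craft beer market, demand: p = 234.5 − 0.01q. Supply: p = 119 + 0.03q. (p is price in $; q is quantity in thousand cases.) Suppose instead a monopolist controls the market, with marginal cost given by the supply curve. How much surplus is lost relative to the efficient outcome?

$6670.125 thousand

Competitive equilibrium: 234.5 − 0.01q = 119 + 0.03q → q* = 2887.5, p* = 205.625.
Marginal revenue: MR = 234.5 − 0.02q. Set MR = MC: 234.5 − 0.02q = 119 + 0.03q → q_m = 2310.
Price p_m = 234.5 − 0.01·2310 = 211.4; MC(q_m) = 119 + 0.03·2310 = 188.3.
Competitive q* = 2887.5, so Δq = 577.5; wedge = 211.4 − 188.3 = 23.1.
DWL = ½ × 577.5 × 23.1 = $6670.125 thousand.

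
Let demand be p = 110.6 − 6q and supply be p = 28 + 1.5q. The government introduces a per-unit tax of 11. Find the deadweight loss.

Competitive equilibrium: 110.6 − 6q = 28 + 1.5q → q* = 11.0133, p* = 44.52.
With the tax, the buyer price exceeds the seller price by 11: (110.6 − 6q) − (28 + 1.5q) = 11 → q' = 9.5467.
Δq = 11.0133 − 9.5467 = 1.4666; the wedge equals the tax, 11.
Welfare loss = ½ × 1.4666 × 11 = 8.07.

8.07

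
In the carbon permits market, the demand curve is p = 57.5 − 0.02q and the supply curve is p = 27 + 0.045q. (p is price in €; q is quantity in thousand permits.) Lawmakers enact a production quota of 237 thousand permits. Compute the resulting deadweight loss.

Competitive equilibrium: 57.5 − 0.02q = 27 + 0.045q → q* = 469.2308, p* = 48.1154.
At q = 237: demand price = 57.5 − 0.02·237 = 52.76; supply price = 27 + 0.045·237 = 37.665.
Δq = 469.2308 − 237 = 232.2308; wedge = 52.76 − 37.665 = 15.095.
The triangle = ½ × 232.2308 × 15.095 = €1752.76 thousand.

€1752.76 thousand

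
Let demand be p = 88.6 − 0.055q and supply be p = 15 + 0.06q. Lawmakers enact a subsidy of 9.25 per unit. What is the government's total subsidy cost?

Competitive equilibrium: 88.6 − 0.055q = 15 + 0.06q → q* = 640, p* = 53.4.
The subsidy lowers effective supply by 9.25: p = 5.75 + 0.06q.
New quantity: 88.6 − 0.055q = 5.75 + 0.06q → q' = 720.4348.
Total subsidy cost = 9.25 × 720.4348 = 6664.02.

6664.02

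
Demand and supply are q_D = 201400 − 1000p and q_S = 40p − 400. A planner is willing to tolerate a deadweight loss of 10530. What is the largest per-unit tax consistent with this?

23.4

In inverse form: demand p = 201.4 − 0.001q, supply p = 10 + 0.025q.
Competitive equilibrium: 201.4 − 0.001q = 10 + 0.025q → q* = 7361.5385, p* = 194.0385.
A tax t gives Δq = t/0.026 and wedge t, so DWL = t²/0.052.
t²/0.052 = 10530 → t² = 547.56 → t = 23.4.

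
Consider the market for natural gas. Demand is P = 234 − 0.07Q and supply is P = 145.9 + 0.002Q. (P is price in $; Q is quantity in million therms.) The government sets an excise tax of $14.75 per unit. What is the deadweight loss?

$1510.85 million

Competitive equilibrium: 234 − 0.07Q = 145.9 + 0.002Q → Q* = 1223.6111, P* = 148.3472.
With the tax, the buyer price exceeds the seller price by 14.75: (234 − 0.07Q) − (145.9 + 0.002Q) = 14.75 → Q' = 1018.75.
ΔQ = 1223.6111 − 1018.75 = 204.8611; the wedge equals the tax, 14.75.
Welfare loss = ½ × 204.8611 × 14.75 = $1510.85 million.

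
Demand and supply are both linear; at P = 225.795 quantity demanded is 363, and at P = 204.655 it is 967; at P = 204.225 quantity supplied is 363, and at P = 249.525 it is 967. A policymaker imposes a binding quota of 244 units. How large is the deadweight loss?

5460.53

Demand slope = (204.655 − 225.795)/(967 − 363) = −0.035, so P = 238.5 − 0.035Q.
Supply slope = (249.525 − 204.225)/(967 − 363) = 0.075, so P = 177 + 0.075Q.
Competitive equilibrium: 238.5 − 0.035Q = 177 + 0.075Q → Q* = 559.0909, P* = 218.9318.
At Q = 244: demand price = 238.5 − 0.035·244 = 229.96; supply price = 177 + 0.075·244 = 195.3.
ΔQ = 559.0909 − 244 = 315.0909; wedge = 229.96 − 195.3 = 34.66.
DWL = ½ × 315.0909 × 34.66 = 5460.53.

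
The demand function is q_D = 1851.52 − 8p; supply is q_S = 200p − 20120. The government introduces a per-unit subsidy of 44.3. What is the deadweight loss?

In inverse form: demand p = 231.44 − 0.125q, supply p = 100.6 + 0.005q.
Competitive equilibrium: 231.44 − 0.125q = 100.6 + 0.005q → q* = 1006.4615, p* = 105.6323.
The subsidy lowers effective supply by 44.3: p = 56.3 + 0.005q.
New quantity: 231.44 − 0.125q = 56.3 + 0.005q → q' = 1347.2308.
Overproduction Δq = 1347.2308 − 1006.4615 = 340.7693; wedge = subsidy = 44.3.
Deadweight loss = ½ × 340.7693 × 44.3 = 7548.04.

7548.04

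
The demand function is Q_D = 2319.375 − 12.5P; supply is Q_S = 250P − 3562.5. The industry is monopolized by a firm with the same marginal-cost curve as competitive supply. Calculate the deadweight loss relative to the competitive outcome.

41562.12

In inverse form: demand P = 185.55 − 0.08Q, supply P = 14.25 + 0.004Q.
Competitive equilibrium: 185.55 − 0.08Q = 14.25 + 0.004Q → Q* = 2039.28571, P* = 22.40714.
Marginal revenue: MR = 185.55 − 0.16Q. Set MR = MC: 185.55 − 0.16Q = 14.25 + 0.004Q → Q_m = 1044.5122.
Price P_m = 185.55 − 0.08·1044.5122 = 101.98902; MC(Q_m) = 14.25 + 0.004·1044.5122 = 18.42805.
Competitive Q* = 2039.28571, so ΔQ = 994.77351; wedge = 101.98902 − 18.42805 = 83.56097.
Welfare loss = ½ × 994.77351 × 83.56097 = 41562.12.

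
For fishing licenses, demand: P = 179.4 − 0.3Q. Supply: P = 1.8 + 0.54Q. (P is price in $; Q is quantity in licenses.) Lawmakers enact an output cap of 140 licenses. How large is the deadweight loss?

Competitive equilibrium: 179.4 − 0.3Q = 1.8 + 0.54Q → Q* = 211.4286, P* = 115.9714.
At Q = 140: demand price = 179.4 − 0.3·140 = 137.4; supply price = 1.8 + 0.54·140 = 77.4.
ΔQ = 211.4286 − 140 = 71.4286; wedge = 137.4 − 77.4 = 60.
Deadweight loss = ½ × 71.4286 × 60 = $2142.86.

$2142.86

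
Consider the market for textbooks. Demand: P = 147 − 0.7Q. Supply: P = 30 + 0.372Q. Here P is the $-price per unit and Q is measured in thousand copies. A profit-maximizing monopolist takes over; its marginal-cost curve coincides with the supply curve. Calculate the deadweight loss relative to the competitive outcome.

Competitive equilibrium: 147 − 0.7Q = 30 + 0.372Q → Q* = 109.1418, P* = 70.6007.
Marginal revenue: MR = 147 − 1.4Q. Set MR = MC: 147 − 1.4Q = 30 + 0.372Q → Q_m = 66.0271.
Price P_m = 147 − 0.7·66.0271 = 100.781; MC(Q_m) = 30 + 0.372·66.0271 = 54.5621.
Competitive Q* = 109.1418, so ΔQ = 43.1147; wedge = 100.781 − 54.5621 = 46.2189.
The triangle = ½ × 43.1147 × 46.2189 = $996.36 thousand.

$996.36 thousand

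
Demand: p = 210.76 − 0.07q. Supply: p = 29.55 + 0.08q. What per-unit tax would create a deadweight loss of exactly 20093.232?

Competitive equilibrium: 210.76 − 0.07q = 29.55 + 0.08q → q* = 1208.0667, p* = 126.1953.
A tax t gives Δq = t/0.15 and wedge t, so DWL = t²/0.3.
t²/0.3 = 20093.232 → t² = 6027.9696 → t = 77.64.

77.64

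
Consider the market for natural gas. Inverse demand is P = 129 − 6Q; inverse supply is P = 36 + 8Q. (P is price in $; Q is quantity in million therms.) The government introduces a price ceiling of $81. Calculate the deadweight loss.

Competitive equilibrium: 129 − 6Q = 36 + 8Q → Q* = 6.6429, P* = 89.1429.
At the ceiling P = 81, quantity supplied = (81 − 36)/8 = 5.625.
Willingness to pay at Q' = 5.625: 129 − 6·5.625 = 95.25.
ΔQ = 6.6429 − 5.625 = 1.0179; wedge = 95.25 − 81 = 14.25.
Deadweight loss = ½ × 1.0179 × 14.25 = $7.25 million.

$7.25 million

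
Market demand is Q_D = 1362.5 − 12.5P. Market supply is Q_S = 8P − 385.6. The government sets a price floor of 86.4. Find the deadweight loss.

20.34

In inverse form: demand P = 109 − 0.08Q, supply P = 48.2 + 0.125Q.
Competitive equilibrium: 109 − 0.08Q = 48.2 + 0.125Q → Q* = 296.5854, P* = 85.2732.
At the floor P = 86.4, quantity demanded = (109 − 86.4)/0.08 = 282.5.
Sellers' marginal cost at Q' = 282.5: 48.2 + 0.125·282.5 = 83.5125.
ΔQ = 296.5854 − 282.5 = 14.0854; wedge = 86.4 − 83.5125 = 2.8875.
The triangle = ½ × 14.0854 × 2.8875 = 20.34.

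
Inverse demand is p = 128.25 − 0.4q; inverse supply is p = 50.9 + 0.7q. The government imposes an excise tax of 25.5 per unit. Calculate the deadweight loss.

295.57

Competitive equilibrium: 128.25 − 0.4q = 50.9 + 0.7q → q* = 70.3182, p* = 100.1227.
With the tax, the buyer price exceeds the seller price by 25.5: (128.25 − 0.4q) − (50.9 + 0.7q) = 25.5 → q' = 47.1364.
Δq = 70.3182 − 47.1364 = 23.1818; the wedge equals the tax, 25.5.
Deadweight loss = ½ × 23.1818 × 25.5 = 295.57.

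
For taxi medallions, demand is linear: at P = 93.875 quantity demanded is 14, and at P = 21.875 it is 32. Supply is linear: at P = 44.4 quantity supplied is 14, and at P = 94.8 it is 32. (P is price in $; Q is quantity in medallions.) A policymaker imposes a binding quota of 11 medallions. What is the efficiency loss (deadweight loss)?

Demand slope = (21.875 − 93.875)/(32 − 14) = −4, so P = 149.875 − 4Q.
Supply slope = (94.8 − 44.4)/(32 − 14) = 2.8, so P = 5.2 + 2.8Q.
Competitive equilibrium: 149.875 − 4Q = 5.2 + 2.8Q → Q* = 21.2757, P* = 64.7721.
At Q = 11: demand price = 149.875 − 4·11 = 105.875; supply price = 5.2 + 2.8·11 = 36.
ΔQ = 21.2757 − 11 = 10.2757; wedge = 105.875 − 36 = 69.875.
Deadweight loss = ½ × 10.2757 × 69.875 = $359.01.

$359.01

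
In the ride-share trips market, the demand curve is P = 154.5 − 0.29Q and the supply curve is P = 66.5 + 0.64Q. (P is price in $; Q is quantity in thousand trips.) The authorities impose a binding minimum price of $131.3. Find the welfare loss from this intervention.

Competitive equilibrium: 154.5 − 0.29Q = 66.5 + 0.64Q → Q* = 94.6237, P* = 127.0591.
At the floor P = 131.3, quantity demanded = (154.5 − 131.3)/0.29 = 80.
Sellers' marginal cost at Q' = 80: 66.5 + 0.64·80 = 117.7.
ΔQ = 94.6237 − 80 = 14.6237; wedge = 131.3 − 117.7 = 13.6.
Welfare loss = ½ × 14.6237 × 13.6 = $99.44 thousand.

$99.44 thousand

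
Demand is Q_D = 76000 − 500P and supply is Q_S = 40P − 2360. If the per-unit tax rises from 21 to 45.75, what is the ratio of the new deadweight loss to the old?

4.746

In inverse form: demand P = 152 − 0.002Q, supply P = 59 + 0.025Q.
Competitive equilibrium: 152 − 0.002Q = 59 + 0.025Q → Q* = 3444.4444, P* = 145.1111.
For a per-unit tax t: ΔQ = t/0.027, so DWL = ½·t·(t/0.027) = t²/0.054.
At t = 21: DWL = 8166.667. At t = 45.75: DWL = 38760.417.
Ratio = (45.75/21)² = 4.746.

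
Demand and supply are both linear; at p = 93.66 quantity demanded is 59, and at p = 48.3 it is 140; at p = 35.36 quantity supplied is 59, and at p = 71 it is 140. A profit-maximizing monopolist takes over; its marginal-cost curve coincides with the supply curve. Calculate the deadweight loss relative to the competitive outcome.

886.53

Demand slope = (48.3 − 93.66)/(140 − 59) = −0.56, so p = 126.7 − 0.56q.
Supply slope = (71 − 35.36)/(140 − 59) = 0.44, so p = 9.4 + 0.44q.
Competitive equilibrium: 126.7 − 0.56q = 9.4 + 0.44q → q* = 117.3, p* = 61.012.
Marginal revenue: MR = 126.7 − 1.12q. Set MR = MC: 126.7 − 1.12q = 9.4 + 0.44q → q_m = 75.1923.
Price p_m = 126.7 − 0.56·75.1923 = 84.5923; MC(q_m) = 9.4 + 0.44·75.1923 = 42.4846.
Competitive q* = 117.3, so Δq = 42.1077; wedge = 84.5923 − 42.4846 = 42.1077.
The triangle = ½ × 42.1077 × 42.1077 = 886.53.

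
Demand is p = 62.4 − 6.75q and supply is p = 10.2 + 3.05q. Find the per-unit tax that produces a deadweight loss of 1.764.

Competitive equilibrium: 62.4 − 6.75q = 10.2 + 3.05q → q* = 5.3265, p* = 26.4459.
A tax t gives Δq = t/9.8 and wedge t, so DWL = t²/19.6.
t²/19.6 = 1.764 → t² = 34.5744 → t = 5.88.

5.88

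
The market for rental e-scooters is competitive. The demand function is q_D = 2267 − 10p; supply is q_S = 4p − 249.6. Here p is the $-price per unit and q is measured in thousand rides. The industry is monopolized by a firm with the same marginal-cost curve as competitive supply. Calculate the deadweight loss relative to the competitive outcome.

In inverse form: demand p = 226.7 − 0.1q, supply p = 62.4 + 0.25q.
Competitive equilibrium: 226.7 − 0.1q = 62.4 + 0.25q → q* = 469.4286, p* = 179.7571.
Marginal revenue: MR = 226.7 − 0.2q. Set MR = MC: 226.7 − 0.2q = 62.4 + 0.25q → q_m = 365.1111.
Price p_m = 226.7 − 0.1·365.1111 = 190.1889; MC(q_m) = 62.4 + 0.25·365.1111 = 153.6778.
Competitive q* = 469.4286, so Δq = 104.3175; wedge = 190.1889 − 153.6778 = 36.5111.
Welfare loss = ½ × 104.3175 × 36.5111 = $1904.37 thousand.

$1904.37 thousand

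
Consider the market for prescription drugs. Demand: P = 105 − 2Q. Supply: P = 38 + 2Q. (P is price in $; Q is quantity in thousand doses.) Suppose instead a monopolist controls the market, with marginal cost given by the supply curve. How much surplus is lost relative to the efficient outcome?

$62.35 thousand

Competitive equilibrium: 105 − 2Q = 38 + 2Q → Q* = 16.75, P* = 71.5.
Marginal revenue: MR = 105 − 4Q. Set MR = MC: 105 − 4Q = 38 + 2Q → Q_m = 11.1667.
Price P_m = 105 − 2·11.1667 = 82.6666; MC(Q_m) = 38 + 2·11.1667 = 60.3334.
Competitive Q* = 16.75, so ΔQ = 5.5833; wedge = 82.6666 − 60.3334 = 22.3332.
Welfare loss = ½ × 5.5833 × 22.3332 = $62.35 thousand.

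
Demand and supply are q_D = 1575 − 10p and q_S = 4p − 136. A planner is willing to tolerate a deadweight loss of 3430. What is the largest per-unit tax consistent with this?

49

In inverse form: demand p = 157.5 − 0.1q, supply p = 34 + 0.25q.
Competitive equilibrium: 157.5 − 0.1q = 34 + 0.25q → q* = 352.8571, p* = 122.2143.
A tax t gives Δq = t/0.35 and wedge t, so DWL = t²/0.7.
t²/0.7 = 3430 → t² = 2401 → t = 49.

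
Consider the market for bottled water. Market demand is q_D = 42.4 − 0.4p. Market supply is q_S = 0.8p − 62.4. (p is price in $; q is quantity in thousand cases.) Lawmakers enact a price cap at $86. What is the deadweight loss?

In inverse form: demand p = 106 − 2.5q, supply p = 78 + 1.25q.
Competitive equilibrium: 106 − 2.5q = 78 + 1.25q → q* = 7.4667, p* = 87.3333.
At the ceiling p = 86, quantity supplied = (86 − 78)/1.25 = 6.4.
Willingness to pay at q' = 6.4: 106 − 2.5·6.4 = 90.
Δq = 7.4667 − 6.4 = 1.0667; wedge = 90 − 86 = 4.
DWL = ½ × 1.0667 × 4 = $2.13 thousand.

$2.13 thousand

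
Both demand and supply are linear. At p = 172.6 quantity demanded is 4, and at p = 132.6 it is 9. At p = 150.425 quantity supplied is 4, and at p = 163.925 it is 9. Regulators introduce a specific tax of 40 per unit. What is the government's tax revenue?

Demand slope = (132.6 − 172.6)/(9 − 4) = −8, so p = 204.6 − 8q.
Supply slope = (163.925 − 150.425)/(9 − 4) = 2.7, so p = 139.625 + 2.7q.
Competitive equilibrium: 204.6 − 8q = 139.625 + 2.7q → q* = 6.0724, p* = 156.0206.
With the tax, the buyer price exceeds the seller price by 40: (204.6 − 8q) − (139.625 + 2.7q) = 40 → q' = 2.3341.
Tax revenue = 40 × 2.3341 = 93.36.

93.36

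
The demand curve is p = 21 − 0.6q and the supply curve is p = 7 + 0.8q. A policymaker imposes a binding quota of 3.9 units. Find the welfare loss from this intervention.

Competitive equilibrium: 21 − 0.6q = 7 + 0.8q → q* = 10, p* = 15.
At q = 3.9: demand price = 21 − 0.6·3.9 = 18.66; supply price = 7 + 0.8·3.9 = 10.12.
Δq = 10 − 3.9 = 6.1; wedge = 18.66 − 10.12 = 8.54.
Deadweight loss = ½ × 6.1 × 8.54 = 26.047.

26.047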